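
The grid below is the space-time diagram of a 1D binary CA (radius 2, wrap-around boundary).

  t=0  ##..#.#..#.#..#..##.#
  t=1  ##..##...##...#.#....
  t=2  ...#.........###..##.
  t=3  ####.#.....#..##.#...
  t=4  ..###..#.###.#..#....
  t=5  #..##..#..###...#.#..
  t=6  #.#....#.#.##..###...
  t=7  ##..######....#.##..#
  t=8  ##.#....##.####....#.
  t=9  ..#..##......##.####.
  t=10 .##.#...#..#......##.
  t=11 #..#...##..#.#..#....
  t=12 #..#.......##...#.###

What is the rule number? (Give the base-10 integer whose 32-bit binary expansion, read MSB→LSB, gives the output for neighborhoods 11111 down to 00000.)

1948861494

  #####|.  b31=0 t=7,i=6
  ####.|#  b30=1 t=3,i=2
  ###.#|#  b29=1 t=3,i=3
  ###..|#  b28=1 t=0,i=1
  ##.##|.  b27=0 t=0,i=19
  ##.#.|#  b26=1 t=3,i=4
  ##..#|.  b25=0 t=0,i=2
  ##...|.  b24=0 t=1,i=6
  #.###|.  b23=0 t=0,i=20
  #.##.|.  b22=0 t=6,i=11
  #.#.#|#  b21=1 t=6,i=9
  #.#..|.  b20=0 t=0,i=6
  #..##|#  b19=1 t=0,i=16
  #..#.|.  b18=0 t=0,i=3
  #...#|.  b17=0 t=1,i=7
  #....|#  b16=1 t=1,i=18
  .####|.  b15=0 t=3,i=1
  .###.|#  b14=1 t=0,i=0
  .##.#|.  b13=0 t=0,i=18
  .##..|.  b12=0 t=1,i=1
  .#.##|.  b11=0 t=4,i=8
  .#.#.|#  b10=1 t=0,i=5
  .#..#|.  b9=0 t=0,i=7
  .#...|.  b8=0 t=1,i=17
  ..###|.  b7=0 t=2,i=13
  ..##.|.  b6=0 t=0,i=17
  ..#.#|#  b5=1 t=0,i=4
  ..#..|#  b4=1 t=0,i=14
  ...##|.  b3=0 t=1,i=8
  ...#.|#  b2=1 t=1,i=13
  ....#|#  b1=1 t=1,i=19
  .....|.  b0=0 t=2,i=6
  bits 01110100001010010100010000110110 = 1948861494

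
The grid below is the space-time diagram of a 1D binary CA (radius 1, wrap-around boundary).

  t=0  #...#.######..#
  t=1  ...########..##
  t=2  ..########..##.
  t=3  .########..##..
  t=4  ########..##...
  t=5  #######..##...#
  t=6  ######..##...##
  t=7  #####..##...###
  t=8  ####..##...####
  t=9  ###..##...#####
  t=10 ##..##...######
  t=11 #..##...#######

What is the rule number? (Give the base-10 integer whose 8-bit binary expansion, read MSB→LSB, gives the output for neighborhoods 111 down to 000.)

174

  nb ###: next=#  (t=0,i=7, bit7=1)
  nb ##.: next=.  (t=0,i=0, bit6=0)
  nb #.#: next=#  (t=0,i=5, bit5=1)
  nb #..: next=.  (t=0,i=1, bit4=0)
  nb .##: next=#  (t=0,i=6, bit3=1)
  nb .#.: next=#  (t=0,i=4, bit2=1)
  nb ..#: next=#  (t=0,i=3, bit1=1)
  nb ...: next=.  (t=0,i=2, bit0=0)
  bits 10101110 = 174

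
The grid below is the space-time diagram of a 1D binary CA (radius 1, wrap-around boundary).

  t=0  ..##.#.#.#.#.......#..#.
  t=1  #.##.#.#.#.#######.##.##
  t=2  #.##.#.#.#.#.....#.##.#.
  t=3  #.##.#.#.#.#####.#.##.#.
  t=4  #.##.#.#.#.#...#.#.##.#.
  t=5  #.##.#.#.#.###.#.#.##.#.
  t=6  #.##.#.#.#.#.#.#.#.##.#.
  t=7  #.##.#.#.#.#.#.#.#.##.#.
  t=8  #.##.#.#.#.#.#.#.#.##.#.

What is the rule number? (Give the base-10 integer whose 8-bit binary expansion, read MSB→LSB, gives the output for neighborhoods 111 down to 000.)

93

  ###|.  b7=0 t=1,i=12
  ##.|#  b6=1 t=0,i=3
  #.#|.  b5=0 t=0,i=4
  #..|#  b4=1 t=0,i=12
  .##|#  b3=1 t=0,i=2
  .#.|#  b2=1 t=0,i=5
  ..#|.  b1=0 t=0,i=1
  ...|#  b0=1 t=0,i=0
  bits 01011101 = 93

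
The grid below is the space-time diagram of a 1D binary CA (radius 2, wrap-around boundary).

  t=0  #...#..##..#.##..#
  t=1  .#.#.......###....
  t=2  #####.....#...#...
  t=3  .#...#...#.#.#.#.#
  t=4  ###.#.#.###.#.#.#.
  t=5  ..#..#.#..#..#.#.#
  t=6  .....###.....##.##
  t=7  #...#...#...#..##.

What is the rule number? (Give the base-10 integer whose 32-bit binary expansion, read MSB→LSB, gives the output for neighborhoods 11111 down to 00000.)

  ##### -> .   bit 31 = 0  t=2,i=2
  ####. -> .   bit 30 = 0  t=2,i=3
  ###.# -> #   bit 29 = 1  t=4,i=2
  ###.. -> .   bit 28 = 0  t=1,i=13
  ##.## -> #   bit 27 = 1  t=6,i=15
  ##.#. -> .   bit 26 = 0  t=4,i=3
  ##..# -> .   bit 25 = 0  t=0,i=9
  ##... -> #   bit 24 = 1  t=0,i=1
  #.### -> .   bit 23 = 0  t=4,i=0
  #.##. -> #   bit 22 = 1  t=0,i=13
  #.#.# -> .   bit 21 = 0  t=3,i=11
  #.#.. -> #   bit 20 = 1  t=1,i=3
  #..## -> .   bit 19 = 0  t=0,i=6
  #..#. -> .   bit 18 = 0  t=0,i=10
  #...# -> .   bit 17 = 0  t=0,i=2
  #.... -> .   bit 16 = 0  t=1,i=5
  .#### -> #   bit 15 = 1  t=2,i=1
  .###. -> .   bit 14 = 0  t=1,i=12
  .##.# -> .   bit 13 = 0  t=6,i=14
  .##.. -> .   bit 12 = 0  t=0,i=0
  .#.## -> #   bit 11 = 1  t=0,i=12
  .#.#. -> #   bit 10 = 1  t=1,i=2
  .#..# -> .   bit 9 = 0  t=0,i=5
  .#... -> #   bit 8 = 1  t=1,i=4
  ..### -> .   bit 7 = 0  t=1,i=11
  ..##. -> .   bit 6 = 0  t=0,i=7
  ..#.# -> #   bit 5 = 1  t=0,i=11
  ..#.. -> .   bit 4 = 0  t=0,i=4
  ...## -> #   bit 3 = 1  t=1,i=10
  ...#. -> #   bit 2 = 1  t=0,i=3
  ....# -> .   bit 1 = 0  t=1,i=9
  ..... -> .   bit 0 = 0  t=1,i=6
  bits 00101001010100001000110100101100 = 693144876

693144876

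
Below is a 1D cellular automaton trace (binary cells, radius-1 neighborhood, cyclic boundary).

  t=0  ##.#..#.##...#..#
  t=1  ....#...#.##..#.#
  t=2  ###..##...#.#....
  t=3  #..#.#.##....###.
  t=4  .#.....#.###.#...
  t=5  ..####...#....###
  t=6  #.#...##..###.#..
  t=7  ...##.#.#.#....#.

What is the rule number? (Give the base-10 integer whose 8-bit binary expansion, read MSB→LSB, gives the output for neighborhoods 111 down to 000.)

  ###|.  b7=0 t=0,i=0
  ##.|.  b6=0 t=0,i=1
  #.#|.  b5=0 t=0,i=2
  #..|#  b4=1 t=0,i=4
  .##|#  b3=1 t=0,i=8
  .#.|.  b2=0 t=0,i=3
  ..#|.  b1=0 t=0,i=5
  ...|#  b0=1 t=0,i=11
  bits 00011001 = 25

25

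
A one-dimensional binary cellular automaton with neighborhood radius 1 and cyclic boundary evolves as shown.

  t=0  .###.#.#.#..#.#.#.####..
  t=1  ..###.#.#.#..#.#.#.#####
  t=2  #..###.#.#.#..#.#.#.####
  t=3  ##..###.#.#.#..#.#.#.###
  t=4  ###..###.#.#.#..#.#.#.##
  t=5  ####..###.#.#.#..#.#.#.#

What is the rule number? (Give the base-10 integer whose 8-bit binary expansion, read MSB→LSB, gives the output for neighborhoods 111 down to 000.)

241

  ### -> #   bit 7 = 1  t=0,i=2
  ##. -> #   bit 6 = 1  t=0,i=3
  #.# -> #   bit 5 = 1  t=0,i=4
  #.. -> #   bit 4 = 1  t=0,i=10
  .## -> .   bit 3 = 0  t=0,i=1
  .#. -> .   bit 2 = 0  t=0,i=5
  ..# -> .   bit 1 = 0  t=0,i=0
  ... -> #   bit 0 = 1  t=0,i=23
  bits 11110001 = 241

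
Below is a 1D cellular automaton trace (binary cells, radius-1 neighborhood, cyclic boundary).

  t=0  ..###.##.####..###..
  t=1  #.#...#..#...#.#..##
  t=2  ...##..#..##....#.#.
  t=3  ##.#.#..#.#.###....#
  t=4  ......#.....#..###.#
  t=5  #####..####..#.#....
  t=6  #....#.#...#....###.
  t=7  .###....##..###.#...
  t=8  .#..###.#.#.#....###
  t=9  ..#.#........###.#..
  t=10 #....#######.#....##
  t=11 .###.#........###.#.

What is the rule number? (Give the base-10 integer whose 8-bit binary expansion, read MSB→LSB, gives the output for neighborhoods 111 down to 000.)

  ###|.  b7=0 t=0,i=3
  ##.|.  b6=0 t=0,i=4
  #.#|.  b5=0 t=0,i=5
  #..|#  b4=1 t=0,i=13
  .##|#  b3=1 t=0,i=2
  .#.|.  b2=0 t=1,i=2
  ..#|.  b1=0 t=0,i=1
  ...|#  b0=1 t=0,i=0
  bits 00011001 = 25

25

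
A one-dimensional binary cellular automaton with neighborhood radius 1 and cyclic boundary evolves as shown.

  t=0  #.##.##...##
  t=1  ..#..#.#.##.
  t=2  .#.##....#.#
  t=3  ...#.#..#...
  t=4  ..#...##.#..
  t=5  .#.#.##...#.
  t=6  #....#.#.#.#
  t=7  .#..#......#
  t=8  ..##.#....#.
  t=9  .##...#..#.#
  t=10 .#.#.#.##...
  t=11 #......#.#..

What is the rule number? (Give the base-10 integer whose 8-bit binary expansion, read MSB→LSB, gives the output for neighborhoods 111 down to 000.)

26

  ###|.  b7=0 t=0,i=11
  ##.|.  b6=0 t=0,i=0
  #.#|.  b5=0 t=0,i=1
  #..|#  b4=1 t=0,i=7
  .##|#  b3=1 t=0,i=2
  .#.|.  b2=0 t=1,i=2
  ..#|#  b1=1 t=0,i=9
  ...|.  b0=0 t=0,i=8
  bits 00011010 = 26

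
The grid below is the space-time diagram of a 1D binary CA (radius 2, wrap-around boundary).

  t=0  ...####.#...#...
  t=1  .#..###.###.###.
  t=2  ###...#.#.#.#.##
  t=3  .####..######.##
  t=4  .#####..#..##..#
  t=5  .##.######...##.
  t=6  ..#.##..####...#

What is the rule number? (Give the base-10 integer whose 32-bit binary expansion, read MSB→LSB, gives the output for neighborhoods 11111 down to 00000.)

  ##### -> .   bit 31 = 0  t=2,i=0
  ####. -> #   bit 30 = 1  t=0,i=5
  ###.# -> #   bit 29 = 1  t=0,i=6
  ###.. -> #   bit 28 = 1  t=1,i=14
  ##.## -> .   bit 27 = 0  t=1,i=7
  ##.#. -> .   bit 26 = 0  t=0,i=7
  ##..# -> #   bit 25 = 1  t=1,i=15
  ##... -> #   bit 24 = 1  t=2,i=3
  #.### -> #   bit 23 = 1  t=1,i=8
  #.##. -> .   bit 22 = 0  t=3,i=14
  #.#.# -> #   bit 21 = 1  t=2,i=8
  #.#.. -> #   bit 20 = 1  t=0,i=8
  #..## -> .   bit 19 = 0  t=1,i=3
  #..#. -> #   bit 18 = 1  t=1,i=0
  #...# -> #   bit 17 = 1  t=0,i=10
  #.... -> #   bit 16 = 1  t=0,i=14
  .#### -> #   bit 15 = 1  t=0,i=4
  .###. -> .   bit 14 = 0  t=1,i=5
  .##.# -> #   bit 13 = 1  t=3,i=15
  .##.. -> .   bit 12 = 0  t=4,i=12
  .#.## -> .   bit 11 = 0  t=2,i=13
  .#.#. -> #   bit 10 = 1  t=2,i=7
  .#..# -> #   bit 9 = 1  t=1,i=2
  .#... -> #   bit 8 = 1  t=0,i=9
  ..### -> .   bit 7 = 0  t=0,i=3
  ..##. -> .   bit 6 = 0  t=4,i=11
  ..#.# -> .   bit 5 = 0  t=2,i=6
  ..#.. -> #   bit 4 = 1  t=0,i=12
  ...## -> .   bit 3 = 0  t=0,i=2
  ...#. -> .   bit 2 = 0  t=0,i=11
  ....# -> #   bit 1 = 1  t=0,i=1
  ..... -> .   bit 0 = 0  t=0,i=0
  bits 01110011101101111010011100010010 = 1941415698

1941415698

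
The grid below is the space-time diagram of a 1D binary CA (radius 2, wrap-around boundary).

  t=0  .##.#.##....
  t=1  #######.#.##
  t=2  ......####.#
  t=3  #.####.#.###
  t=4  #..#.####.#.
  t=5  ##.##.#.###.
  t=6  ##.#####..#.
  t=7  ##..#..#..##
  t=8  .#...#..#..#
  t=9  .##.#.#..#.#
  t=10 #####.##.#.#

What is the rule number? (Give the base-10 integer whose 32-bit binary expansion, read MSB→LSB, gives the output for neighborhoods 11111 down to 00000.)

  #####|.  b31=0 t=1,i=0
  ####.|.  b30=0 t=1,i=5
  ###.#|#  b29=1 t=1,i=6
  ###..|#  b28=1 t=6,i=7
  ##.##|.  b27=0 t=3,i=1
  ##.#.|#  b26=1 t=0,i=3
  ##..#|.  b25=0 t=6,i=8
  ##...|#  b24=1 t=0,i=8
  #.###|.  b23=0 t=1,i=10
  #.##.|#  b22=1 t=0,i=6
  #.#.#|#  b21=1 t=0,i=4
  #.#..|#  b20=1 t=2,i=11
  #..##|.  b19=0 t=7,i=9
  #..#.|.  b18=0 t=4,i=2
  #...#|.  b17=0 t=8,i=3
  #....|.  b16=0 t=0,i=9
  .####|#  b15=1 t=1,i=11
  .###.|.  b14=0 t=5,i=9
  .##.#|#  b13=1 t=0,i=2
  .##..|.  b12=0 t=0,i=7
  .#.##|#  b11=1 t=0,i=5
  .#.#.|.  b10=0 t=4,i=11
  .#..#|#  b9=1 t=4,i=1
  .#...|#  b8=1 t=2,i=0
  ..###|.  b7=0 t=2,i=6
  ..##.|#  b6=1 t=0,i=1
  ..#.#|#  b5=1 t=4,i=3
  ..#..|.  b4=0 t=7,i=4
  ...##|#  b3=1 t=0,i=0
  ...#.|#  b2=1 t=8,i=4
  ....#|#  b1=1 t=0,i=11
  .....|#  b0=1 t=0,i=10
  bits 00110101011100001010101101101111 = 896576367

896576367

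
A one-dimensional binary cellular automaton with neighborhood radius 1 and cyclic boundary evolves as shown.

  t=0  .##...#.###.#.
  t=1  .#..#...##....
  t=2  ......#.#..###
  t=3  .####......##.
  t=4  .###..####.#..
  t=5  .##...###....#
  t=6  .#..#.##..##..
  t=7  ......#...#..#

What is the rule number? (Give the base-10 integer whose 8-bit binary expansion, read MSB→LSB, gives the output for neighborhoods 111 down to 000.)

137

  ###|#  b7=1 t=0,i=9
  ##.|.  b6=0 t=0,i=2
  #.#|.  b5=0 t=0,i=7
  #..|.  b4=0 t=0,i=3
  .##|#  b3=1 t=0,i=1
  .#.|.  b2=0 t=0,i=6
  ..#|.  b1=0 t=0,i=0
  ...|#  b0=1 t=0,i=4
  bits 10001001 = 137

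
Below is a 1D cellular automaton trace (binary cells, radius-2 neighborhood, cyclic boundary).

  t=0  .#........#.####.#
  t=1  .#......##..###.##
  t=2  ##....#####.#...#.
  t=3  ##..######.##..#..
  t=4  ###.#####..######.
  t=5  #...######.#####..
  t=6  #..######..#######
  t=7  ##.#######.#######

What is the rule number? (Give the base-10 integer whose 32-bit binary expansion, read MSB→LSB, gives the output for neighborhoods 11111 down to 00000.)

3606352606

  [31] ##### => #  t=2,i=8
  [30] ####. => #  t=0,i=14
  [29] ###.# => .  t=0,i=15
  [28] ###.. => #  t=4,i=8
  [27] ##.## => .  t=1,i=15
  [26] ##.#. => #  t=0,i=16
  [25] ##..# => #  t=1,i=10
  [24] ##... => .  t=2,i=2
  [23] #.### => #  t=0,i=12
  [22] #.##. => #  t=1,i=16
  [21] #.#.# => #  t=0,i=17
  [20] #.#.. => #  t=0,i=1
  [19] #..## => .  t=1,i=11
  [18] #..#. => #  t=3,i=14
  [17] #...# => .  t=2,i=14
  [16] #.... => .  t=0,i=3
  [15] .#### => #  t=0,i=13
  [14] .###. => .  t=1,i=13
  [13] .##.# => .  t=1,i=17
  [12] .##.. => #  t=1,i=9
  [11] .#.## => .  t=0,i=11
  [10] .#.#. => .  t=0,i=0
  [9] .#..# => #  t=3,i=16
  [8] .#... => .  t=0,i=2
  [7] ..### => #  t=1,i=12
  [6] ..##. => #  t=1,i=8
  [5] ..#.# => .  t=0,i=10
  [4] ..#.. => #  t=3,i=15
  [3] ...## => #  t=1,i=7
  [2] ...#. => #  t=0,i=9
  [1] ....# => #  t=0,i=8
  [0] ..... => .  t=0,i=4
  bits 11010110111101001001001011011110 = 3606352606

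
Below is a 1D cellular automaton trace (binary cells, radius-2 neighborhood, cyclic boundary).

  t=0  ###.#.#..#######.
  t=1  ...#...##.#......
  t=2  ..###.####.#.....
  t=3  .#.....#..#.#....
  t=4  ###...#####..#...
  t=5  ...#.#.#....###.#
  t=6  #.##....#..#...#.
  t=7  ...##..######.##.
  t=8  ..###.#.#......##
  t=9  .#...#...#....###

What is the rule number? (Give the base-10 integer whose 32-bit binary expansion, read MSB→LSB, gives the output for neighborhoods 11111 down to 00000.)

84718460

  ##### -> .   bit 31 = 0  t=0,i=11
  ####. -> .   bit 30 = 0  t=0,i=14
  ###.# -> .   bit 29 = 0  t=0,i=2
  ###.. -> .   bit 28 = 0  t=4,i=2
  ##.## -> .   bit 27 = 0  t=0,i=16
  ##.#. -> #   bit 26 = 1  t=0,i=3
  ##..# -> .   bit 25 = 0  t=4,i=11
  ##... -> #   bit 24 = 1  t=4,i=3
  #.### -> .   bit 23 = 0  t=0,i=0
  #.##. -> .   bit 22 = 0  t=6,i=2
  #.#.# -> .   bit 21 = 0  t=0,i=4
  #.#.. -> .   bit 20 = 0  t=0,i=6
  #..## -> #   bit 19 = 1  t=0,i=8
  #..#. -> #   bit 18 = 1  t=3,i=9
  #...# -> .   bit 17 = 0  t=1,i=5
  #.... -> .   bit 16 = 0  t=1,i=12
  .#### -> #   bit 15 = 1  t=0,i=10
  .###. -> .   bit 14 = 0  t=0,i=1
  .##.# -> #   bit 13 = 1  t=1,i=8
  .##.. -> #   bit 12 = 1  t=6,i=3
  .#.## -> .   bit 11 = 0  t=6,i=1
  .#.#. -> .   bit 10 = 0  t=0,i=5
  .#..# -> #   bit 9 = 1  t=0,i=7
  .#... -> #   bit 8 = 1  t=1,i=4
  ..### -> .   bit 7 = 0  t=0,i=9
  ..##. -> #   bit 6 = 1  t=1,i=7
  ..#.# -> #   bit 5 = 1  t=3,i=10
  ..#.. -> #   bit 4 = 1  t=1,i=3
  ...## -> #   bit 3 = 1  t=1,i=6
  ...#. -> #   bit 2 = 1  t=1,i=2
  ....# -> .   bit 1 = 0  t=1,i=1
  ..... -> .   bit 0 = 0  t=1,i=0
  bits 00000101000011001011001101111100 = 84718460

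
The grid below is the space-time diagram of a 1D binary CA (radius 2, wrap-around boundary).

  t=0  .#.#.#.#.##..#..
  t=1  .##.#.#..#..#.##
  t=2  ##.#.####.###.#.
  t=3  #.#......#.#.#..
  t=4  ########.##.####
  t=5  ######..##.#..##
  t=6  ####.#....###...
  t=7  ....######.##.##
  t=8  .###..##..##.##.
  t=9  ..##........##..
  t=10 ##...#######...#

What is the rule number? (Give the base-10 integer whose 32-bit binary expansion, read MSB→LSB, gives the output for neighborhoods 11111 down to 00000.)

2622965547

  nb #####: next=#  (t=4,i=0, bit31=1)
  nb ####.: next=.  (t=2,i=7, bit30=0)
  nb ###.#: next=.  (t=2,i=8, bit29=0)
  nb ###..: next=#  (t=5,i=5, bit28=1)
  nb ##.##: next=#  (t=1,i=0, bit27=1)
  nb ##.#.: next=#  (t=1,i=3, bit26=1)
  nb ##..#: next=.  (t=0,i=11, bit25=0)
  nb ##...: next=.  (t=6,i=13, bit24=0)
  nb #.###: next=.  (t=2,i=5, bit23=0)
  nb #.##.: next=#  (t=0,i=9, bit22=1)
  nb #.#.#: next=.  (t=0,i=3, bit21=0)
  nb #.#..: next=#  (t=1,i=6, bit20=1)
  nb #..##: next=.  (t=5,i=7, bit19=0)
  nb #..#.: next=#  (t=0,i=12, bit18=1)
  nb #...#: next=#  (t=0,i=15, bit17=1)
  nb #....: next=#  (t=3,i=4, bit16=1)
  nb .####: next=.  (t=2,i=6, bit15=0)
  nb .###.: next=#  (t=2,i=11, bit14=1)
  nb .##.#: next=.  (t=1,i=2, bit13=0)
  nb .##..: next=.  (t=0,i=10, bit12=0)
  nb .#.##: next=.  (t=0,i=8, bit11=0)
  nb .#.#.: next=#  (t=0,i=2, bit10=1)
  nb .#..#: next=#  (t=1,i=7, bit9=1)
  nb .#...: next=#  (t=0,i=14, bit8=1)
  nb ..###: next=.  (t=5,i=14, bit7=0)
  nb ..##.: next=.  (t=5,i=8, bit6=0)
  nb ..#.#: next=#  (t=0,i=1, bit5=1)
  nb ..#..: next=.  (t=0,i=13, bit4=0)
  nb ...##: next=#  (t=6,i=9, bit3=1)
  nb ...#.: next=.  (t=0,i=0, bit2=0)
  nb ....#: next=#  (t=3,i=7, bit1=1)
  nb .....: next=#  (t=3,i=5, bit0=1)
  bits 10011100010101110100011100101011 = 2622965547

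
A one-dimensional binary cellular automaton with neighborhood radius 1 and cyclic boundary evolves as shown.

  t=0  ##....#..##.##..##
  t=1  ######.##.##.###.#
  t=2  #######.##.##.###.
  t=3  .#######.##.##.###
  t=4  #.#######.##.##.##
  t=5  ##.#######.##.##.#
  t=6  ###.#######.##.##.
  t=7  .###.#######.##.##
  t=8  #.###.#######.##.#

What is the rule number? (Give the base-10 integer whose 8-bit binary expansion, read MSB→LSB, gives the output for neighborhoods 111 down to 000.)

  nb ###: next=#  (t=0,i=0, bit7=1)
  nb ##.: next=#  (t=0,i=1, bit6=1)
  nb #.#: next=#  (t=0,i=11, bit5=1)
  nb #..: next=#  (t=0,i=2, bit4=1)
  nb .##: next=.  (t=0,i=9, bit3=0)
  nb .#.: next=.  (t=0,i=6, bit2=0)
  nb ..#: next=#  (t=0,i=5, bit1=1)
  nb ...: next=#  (t=0,i=3, bit0=1)
  bits 11110011 = 243

243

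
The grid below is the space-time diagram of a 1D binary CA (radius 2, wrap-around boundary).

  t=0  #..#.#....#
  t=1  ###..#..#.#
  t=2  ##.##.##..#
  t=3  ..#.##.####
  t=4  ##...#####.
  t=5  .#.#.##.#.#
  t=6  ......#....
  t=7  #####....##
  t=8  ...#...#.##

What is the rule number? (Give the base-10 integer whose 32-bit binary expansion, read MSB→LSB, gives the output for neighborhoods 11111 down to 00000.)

1251914435

  #####|.  b31=0 t=4,i=7
  ####.|#  b30=1 t=1,i=1
  ###.#|.  b29=0 t=2,i=1
  ###..|.  b28=0 t=1,i=2
  ##.##|#  b27=1 t=2,i=2
  ##.#.|.  b26=0 t=5,i=7
  ##..#|#  b25=1 t=0,i=1
  ##...|.  b24=0 t=4,i=2
  #.###|#  b23=1 t=1,i=10
  #.##.|.  b22=0 t=2,i=3
  #.#.#|.  b21=0 t=5,i=1
  #.#..|#  b20=1 t=0,i=5
  #..##|#  b19=1 t=2,i=9
  #..#.|#  b18=1 t=0,i=2
  #...#|#  b17=1 t=4,i=3
  #....|.  b16=0 t=0,i=7
  .####|#  b15=1 t=1,i=0
  .###.|.  b14=0 t=2,i=0
  .##.#|#  b13=1 t=2,i=4
  .##..|#  b12=1 t=0,i=0
  .#.##|.  b11=0 t=1,i=9
  .#.#.|.  b10=0 t=0,i=4
  .#..#|#  b9=1 t=1,i=6
  .#...|.  b8=0 t=0,i=6
  ..###|#  b7=1 t=2,i=10
  ..##.|#  b6=1 t=0,i=10
  ..#.#|.  b5=0 t=0,i=3
  ..#..|.  b4=0 t=1,i=5
  ...##|.  b3=0 t=0,i=9
  ...#.|.  b2=0 t=6,i=5
  ....#|#  b1=1 t=0,i=8
  .....|#  b0=1 t=6,i=0
  bits 01001010100111101011001011000011 = 1251914435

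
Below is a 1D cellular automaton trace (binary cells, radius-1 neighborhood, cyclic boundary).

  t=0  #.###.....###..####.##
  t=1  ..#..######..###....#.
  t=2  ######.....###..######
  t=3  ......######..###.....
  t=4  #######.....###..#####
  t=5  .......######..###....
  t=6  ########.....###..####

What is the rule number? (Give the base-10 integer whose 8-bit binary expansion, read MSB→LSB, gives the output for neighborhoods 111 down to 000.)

31

  ### -> .   bit 7 = 0  t=0,i=3
  ##. -> .   bit 6 = 0  t=0,i=0
  #.# -> .   bit 5 = 0  t=0,i=1
  #.. -> #   bit 4 = 1  t=0,i=5
  .## -> #   bit 3 = 1  t=0,i=2
  .#. -> #   bit 2 = 1  t=1,i=2
  ..# -> #   bit 1 = 1  t=0,i=9
  ... -> #   bit 0 = 1  t=0,i=6
  bits 00011111 = 31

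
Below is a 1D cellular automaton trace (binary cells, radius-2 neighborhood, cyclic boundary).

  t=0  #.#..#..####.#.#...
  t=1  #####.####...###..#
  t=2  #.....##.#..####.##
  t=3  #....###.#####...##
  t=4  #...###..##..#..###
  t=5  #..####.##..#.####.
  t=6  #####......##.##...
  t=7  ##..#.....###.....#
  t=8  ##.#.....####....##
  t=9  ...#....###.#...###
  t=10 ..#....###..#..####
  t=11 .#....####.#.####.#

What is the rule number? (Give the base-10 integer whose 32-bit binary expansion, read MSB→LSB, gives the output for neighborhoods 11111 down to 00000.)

  nb #####: next=.  (t=1,i=1, bit31=0)
  nb ####.: next=.  (t=0,i=10, bit30=0)
  nb ###.#: next=.  (t=0,i=11, bit29=0)
  nb ###..: next=#  (t=1,i=9, bit28=1)
  nb ##.##: next=.  (t=1,i=5, bit27=0)
  nb ##.#.: next=.  (t=0,i=12, bit26=0)
  nb ##..#: next=.  (t=1,i=16, bit25=0)
  nb ##...: next=.  (t=1,i=10, bit24=0)
  nb #.###: next=#  (t=1,i=6, bit23=1)
  nb #.##.: next=.  (t=5,i=8, bit22=0)
  nb #.#.#: next=#  (t=0,i=13, bit21=1)
  nb #.#..: next=#  (t=0,i=2, bit20=1)
  nb #..##: next=#  (t=0,i=7, bit19=1)
  nb #..#.: next=#  (t=0,i=4, bit18=1)
  nb #...#: next=.  (t=0,i=17, bit17=0)
  nb #....: next=.  (t=2,i=2, bit16=0)
  nb .####: next=#  (t=0,i=9, bit15=1)
  nb .###.: next=#  (t=1,i=14, bit14=1)
  nb .##.#: next=#  (t=2,i=7, bit13=1)
  nb .##..: next=.  (t=4,i=10, bit12=0)
  nb .#.##: next=.  (t=5,i=13, bit11=0)
  nb .#.#.: next=#  (t=0,i=1, bit10=1)
  nb .#..#: next=#  (t=0,i=3, bit9=1)
  nb .#...: next=.  (t=0,i=16, bit8=0)
  nb ..###: next=#  (t=0,i=8, bit7=1)
  nb ..##.: next=#  (t=2,i=6, bit6=1)
  nb ..#.#: next=#  (t=0,i=0, bit5=1)
  nb ..#..: next=.  (t=0,i=5, bit4=0)
  nb ...##: next=#  (t=1,i=12, bit3=1)
  nb ...#.: next=#  (t=0,i=18, bit2=1)
  nb ....#: next=.  (t=2,i=4, bit1=0)
  nb .....: next=.  (t=2,i=3, bit0=0)
  bits 00010000101111001110011011101100 = 280815340

280815340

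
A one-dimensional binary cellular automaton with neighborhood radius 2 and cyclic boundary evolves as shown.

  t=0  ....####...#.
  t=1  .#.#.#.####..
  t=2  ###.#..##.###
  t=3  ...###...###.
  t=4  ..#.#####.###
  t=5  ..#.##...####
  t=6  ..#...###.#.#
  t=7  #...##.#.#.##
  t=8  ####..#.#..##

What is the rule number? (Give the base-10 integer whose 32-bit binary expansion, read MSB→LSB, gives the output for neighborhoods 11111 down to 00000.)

496158253

  nb #####: next=.  (t=2,i=0, bit31=0)
  nb ####.: next=.  (t=0,i=6, bit30=0)
  nb ###.#: next=.  (t=2,i=2, bit29=0)
  nb ###..: next=#  (t=0,i=7, bit28=1)
  nb ##.##: next=#  (t=2,i=9, bit27=1)
  nb ##.#.: next=#  (t=2,i=3, bit26=1)
  nb ##..#: next=.  (t=4,i=0, bit25=0)
  nb ##...: next=#  (t=0,i=8, bit24=1)
  nb #.###: next=#  (t=1,i=7, bit23=1)
  nb #.##.: next=.  (t=5,i=4, bit22=0)
  nb #.#.#: next=.  (t=1,i=3, bit21=0)
  nb #.#..: next=#  (t=2,i=4, bit20=1)
  nb #..##: next=.  (t=2,i=6, bit19=0)
  nb #..#.: next=.  (t=4,i=1, bit18=0)
  nb #...#: next=#  (t=0,i=9, bit17=1)
  nb #....: next=.  (t=0,i=0, bit16=0)
  nb .####: next=#  (t=0,i=5, bit15=1)
  nb .###.: next=#  (t=3,i=4, bit14=1)
  nb .##.#: next=.  (t=2,i=8, bit13=0)
  nb .##..: next=.  (t=5,i=5, bit12=0)
  nb .#.##: next=.  (t=1,i=6, bit11=0)
  nb .#.#.: next=#  (t=1,i=2, bit10=1)
  nb .#..#: next=#  (t=2,i=5, bit9=1)
  nb .#...: next=.  (t=0,i=12, bit8=0)
  nb ..###: next=.  (t=0,i=4, bit7=0)
  nb ..##.: next=.  (t=2,i=7, bit6=0)
  nb ..#.#: next=#  (t=1,i=1, bit5=1)
  nb ..#..: next=.  (t=0,i=11, bit4=0)
  nb ...##: next=#  (t=0,i=3, bit3=1)
  nb ...#.: next=#  (t=0,i=10, bit2=1)
  nb ....#: next=.  (t=0,i=2, bit1=0)
  nb .....: next=#  (t=0,i=1, bit0=1)
  bits 00011101100100101100011000101101 = 496158253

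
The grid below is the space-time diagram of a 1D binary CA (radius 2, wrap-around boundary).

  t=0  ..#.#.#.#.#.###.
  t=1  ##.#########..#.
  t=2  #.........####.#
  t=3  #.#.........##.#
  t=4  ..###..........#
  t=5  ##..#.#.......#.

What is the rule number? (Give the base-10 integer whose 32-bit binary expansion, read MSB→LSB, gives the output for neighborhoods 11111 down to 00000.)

1920933636

  [31] ##### => .  t=1,i=5
  [30] ####. => #  t=1,i=10
  [29] ###.# => #  t=2,i=13
  [28] ###.. => #  t=0,i=14
  [27] ##.## => .  t=1,i=2
  [26] ##.#. => .  t=3,i=1
  [25] ##..# => #  t=1,i=12
  [24] ##... => .  t=0,i=15
  [23] #.### => .  t=0,i=12
  [22] #.##. => #  t=1,i=0
  [21] #.#.# => #  t=0,i=4
  [20] #.#.. => #  t=3,i=2
  [19] #..## => #  t=4,i=1
  [18] #..#. => #  t=1,i=13
  [17] #...# => #  t=0,i=0
  [16] #.... => #  t=2,i=2
  [15] .#### => .  t=1,i=4
  [14] .###. => .  t=0,i=13
  [13] .##.# => .  t=1,i=1
  [12] .##.. => #  t=2,i=0
  [11] .#.## => #  t=0,i=11
  [10] .#.#. => #  t=0,i=3
  [9] .#..# => #  t=4,i=0
  [8] .#... => #  t=3,i=3
  [7] ..### => .  t=2,i=10
  [6] ..##. => .  t=3,i=12
  [5] ..#.# => .  t=0,i=2
  [4] ..#.. => .  t=4,i=15
  [3] ...## => .  t=2,i=9
  [2] ...#. => #  t=0,i=1
  [1] ....# => .  t=2,i=8
  [0] ..... => .  t=2,i=3
  bits 01110010011111110001111100000100 = 1920933636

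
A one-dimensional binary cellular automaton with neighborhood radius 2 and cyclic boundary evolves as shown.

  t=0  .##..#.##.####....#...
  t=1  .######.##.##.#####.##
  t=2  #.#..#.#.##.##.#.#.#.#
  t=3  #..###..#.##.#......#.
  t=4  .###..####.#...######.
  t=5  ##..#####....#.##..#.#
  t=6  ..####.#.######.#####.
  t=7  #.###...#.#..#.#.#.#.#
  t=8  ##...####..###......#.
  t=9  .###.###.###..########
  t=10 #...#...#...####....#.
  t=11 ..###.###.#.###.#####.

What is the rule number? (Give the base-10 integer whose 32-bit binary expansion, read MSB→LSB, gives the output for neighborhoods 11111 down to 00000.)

  [31] ##### => .  t=1,i=3
  [30] ####. => #  t=0,i=12
  [29] ###.# => .  t=1,i=6
  [28] ###.. => .  t=0,i=13
  [27] ##.## => #  t=0,i=9
  [26] ##.#. => .  t=2,i=1
  [25] ##..# => #  t=0,i=3
  [24] ##... => #  t=0,i=14
  [23] #.### => .  t=0,i=10
  [22] #.##. => .  t=0,i=7
  [21] #.#.# => .  t=2,i=7
  [20] #.#.. => .  t=2,i=2
  [19] #..## => #  t=3,i=2
  [18] #..#. => #  t=0,i=4
  [17] #...# => #  t=4,i=13
  [16] #.... => #  t=0,i=15
  [15] .#### => #  t=0,i=11
  [14] .###. => .  t=3,i=4
  [13] .##.# => #  t=0,i=8
  [12] .##.. => #  t=0,i=2
  [11] .#.## => #  t=0,i=6
  [10] .#.#. => .  t=2,i=6
  [9] .#..# => #  t=2,i=3
  [8] .#... => .  t=0,i=19
  [7] ..### => #  t=3,i=3
  [6] ..##. => #  t=0,i=1
  [5] ..#.# => #  t=0,i=5
  [4] ..#.. => #  t=0,i=18
  [3] ...## => .  t=0,i=0
  [2] ...#. => #  t=0,i=17
  [1] ....# => #  t=0,i=16
  [0] ..... => #  t=3,i=16
  bits 01001011000011111011101011110111 = 1259322103

1259322103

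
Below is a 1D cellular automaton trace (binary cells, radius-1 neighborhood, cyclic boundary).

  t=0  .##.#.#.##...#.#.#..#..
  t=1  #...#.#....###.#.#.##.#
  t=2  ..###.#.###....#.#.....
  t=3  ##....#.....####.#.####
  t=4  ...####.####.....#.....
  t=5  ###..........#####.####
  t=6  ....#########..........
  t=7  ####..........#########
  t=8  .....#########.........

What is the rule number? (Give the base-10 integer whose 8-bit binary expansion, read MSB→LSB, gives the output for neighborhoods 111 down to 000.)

  [7] ### => .  t=1,i=12
  [6] ##. => .  t=0,i=2
  [5] #.# => .  t=0,i=3
  [4] #.. => .  t=0,i=10
  [3] .## => .  t=0,i=1
  [2] .#. => #  t=0,i=4
  [1] ..# => #  t=0,i=0
  [0] ... => #  t=0,i=11
  bits 00000111 = 7

7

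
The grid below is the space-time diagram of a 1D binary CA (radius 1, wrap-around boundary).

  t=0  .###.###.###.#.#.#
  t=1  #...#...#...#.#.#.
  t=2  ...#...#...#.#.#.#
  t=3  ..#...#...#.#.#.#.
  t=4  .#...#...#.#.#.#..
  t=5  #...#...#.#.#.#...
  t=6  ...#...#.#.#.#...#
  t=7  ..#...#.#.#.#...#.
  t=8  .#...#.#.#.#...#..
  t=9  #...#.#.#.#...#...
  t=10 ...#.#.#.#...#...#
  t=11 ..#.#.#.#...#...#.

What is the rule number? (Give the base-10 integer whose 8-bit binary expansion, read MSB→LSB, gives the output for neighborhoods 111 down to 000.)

  ### -> .   bit 7 = 0  t=0,i=2
  ##. -> .   bit 6 = 0  t=0,i=3
  #.# -> #   bit 5 = 1  t=0,i=0
  #.. -> .   bit 4 = 0  t=1,i=1
  .## -> .   bit 3 = 0  t=0,i=1
  .#. -> .   bit 2 = 0  t=0,i=13
  ..# -> #   bit 1 = 1  t=1,i=3
  ... -> .   bit 0 = 0  t=1,i=2
  bits 00100010 = 34

34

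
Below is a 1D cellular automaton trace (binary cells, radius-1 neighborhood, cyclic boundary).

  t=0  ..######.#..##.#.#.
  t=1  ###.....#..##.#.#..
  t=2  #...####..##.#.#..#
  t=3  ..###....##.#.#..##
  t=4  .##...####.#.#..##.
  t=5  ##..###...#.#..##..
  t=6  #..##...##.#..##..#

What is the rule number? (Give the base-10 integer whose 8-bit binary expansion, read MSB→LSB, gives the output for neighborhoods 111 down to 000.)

  [7] ### => .  t=0,i=3
  [6] ##. => .  t=0,i=7
  [5] #.# => #  t=0,i=8
  [4] #.. => .  t=0,i=10
  [3] .## => #  t=0,i=2
  [2] .#. => .  t=0,i=9
  [1] ..# => #  t=0,i=1
  [0] ... => #  t=0,i=0
  bits 00101011 = 43

43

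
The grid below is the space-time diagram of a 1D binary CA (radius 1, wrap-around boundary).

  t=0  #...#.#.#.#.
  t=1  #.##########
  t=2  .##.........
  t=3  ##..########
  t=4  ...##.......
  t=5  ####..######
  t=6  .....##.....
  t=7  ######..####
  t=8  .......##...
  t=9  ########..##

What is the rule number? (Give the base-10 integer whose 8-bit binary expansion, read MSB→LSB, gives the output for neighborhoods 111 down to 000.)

  ###|.  b7=0 t=1,i=3
  ##.|.  b6=0 t=1,i=0
  #.#|#  b5=1 t=0,i=5
  #..|.  b4=0 t=0,i=1
  .##|#  b3=1 t=1,i=2
  .#.|#  b2=1 t=0,i=0
  ..#|#  b1=1 t=0,i=3
  ...|#  b0=1 t=0,i=2
  bits 00101111 = 47

47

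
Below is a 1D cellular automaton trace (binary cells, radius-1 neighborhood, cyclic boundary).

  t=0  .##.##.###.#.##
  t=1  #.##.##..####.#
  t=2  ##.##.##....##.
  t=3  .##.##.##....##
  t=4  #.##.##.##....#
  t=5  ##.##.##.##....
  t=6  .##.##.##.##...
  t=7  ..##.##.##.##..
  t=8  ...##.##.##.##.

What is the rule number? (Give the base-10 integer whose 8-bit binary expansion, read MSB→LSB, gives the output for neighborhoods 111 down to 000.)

116

  [7] ### => .  t=0,i=8
  [6] ##. => #  t=0,i=2
  [5] #.# => #  t=0,i=0
  [4] #.. => #  t=1,i=7
  [3] .## => .  t=0,i=1
  [2] .#. => #  t=0,i=11
  [1] ..# => .  t=1,i=8
  [0] ... => .  t=2,i=9
  bits 01110100 = 116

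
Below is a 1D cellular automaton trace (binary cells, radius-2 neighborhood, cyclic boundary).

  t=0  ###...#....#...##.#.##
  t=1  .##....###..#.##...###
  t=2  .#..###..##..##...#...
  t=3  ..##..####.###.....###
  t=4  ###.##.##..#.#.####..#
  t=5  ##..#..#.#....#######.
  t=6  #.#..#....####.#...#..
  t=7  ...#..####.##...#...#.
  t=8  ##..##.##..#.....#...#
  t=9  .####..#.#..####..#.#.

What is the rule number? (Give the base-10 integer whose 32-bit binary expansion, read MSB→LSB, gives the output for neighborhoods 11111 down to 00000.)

1388940107

  ##### -> .   bit 31 = 0  t=0,i=0
  ####. -> #   bit 30 = 1  t=0,i=1
  ###.# -> .   bit 29 = 0  t=1,i=21
  ###.. -> #   bit 28 = 1  t=0,i=2
  ##.## -> .   bit 27 = 0  t=1,i=0
  ##.#. -> .   bit 26 = 0  t=0,i=17
  ##..# -> #   bit 25 = 1  t=1,i=10
  ##... -> .   bit 24 = 0  t=0,i=3
  #.### -> #   bit 23 = 1  t=0,i=20
  #.##. -> #   bit 22 = 1  t=1,i=1
  #.#.# -> .   bit 21 = 0  t=0,i=18
  #.#.. -> .   bit 20 = 0  t=5,i=9
  #..## -> #   bit 19 = 1  t=2,i=3
  #..#. -> .   bit 18 = 0  t=1,i=11
  #...# -> .   bit 17 = 0  t=0,i=4
  #.... -> #   bit 16 = 1  t=0,i=8
  .#### -> #   bit 15 = 1  t=0,i=21
  .###. -> .   bit 14 = 0  t=1,i=8
  .##.# -> .   bit 13 = 0  t=0,i=16
  .##.. -> .   bit 12 = 0  t=1,i=2
  .#.## -> #   bit 11 = 1  t=0,i=19
  .#.#. -> .   bit 10 = 0  t=4,i=12
  .#..# -> #   bit 9 = 1  t=2,i=2
  .#... -> #   bit 8 = 1  t=0,i=7
  ..### -> .   bit 7 = 0  t=1,i=7
  ..##. -> #   bit 6 = 1  t=0,i=15
  ..#.# -> .   bit 5 = 0  t=1,i=12
  ..#.. -> .   bit 4 = 0  t=0,i=6
  ...## -> #   bit 3 = 1  t=0,i=14
  ...#. -> .   bit 2 = 0  t=0,i=5
  ....# -> #   bit 1 = 1  t=0,i=9
  ..... -> #   bit 0 = 1  t=3,i=16
  bits 01010010110010011000101101001011 = 1388940107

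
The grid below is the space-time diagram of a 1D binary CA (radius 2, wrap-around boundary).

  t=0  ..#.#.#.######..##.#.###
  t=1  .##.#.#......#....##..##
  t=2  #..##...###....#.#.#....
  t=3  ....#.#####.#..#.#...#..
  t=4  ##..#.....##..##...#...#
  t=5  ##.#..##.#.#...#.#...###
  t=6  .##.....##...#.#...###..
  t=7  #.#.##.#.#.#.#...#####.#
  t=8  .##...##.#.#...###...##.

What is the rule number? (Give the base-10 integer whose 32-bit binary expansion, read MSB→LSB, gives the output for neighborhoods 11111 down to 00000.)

  nb #####: next=.  (t=0,i=10, bit31=0)
  nb ####.: next=.  (t=0,i=12, bit30=0)
  nb ###.#: next=#  (t=3,i=10, bit29=1)
  nb ###..: next=#  (t=0,i=13, bit28=1)
  nb ##.##: next=#  (t=1,i=0, bit27=1)
  nb ##.#.: next=#  (t=0,i=18, bit26=1)
  nb ##..#: next=.  (t=0,i=0, bit25=0)
  nb ##...: next=.  (t=2,i=5, bit24=0)
  nb #.###: next=.  (t=0,i=8, bit23=0)
  nb #.##.: next=.  (t=1,i=1, bit22=0)
  nb #.#.#: next=#  (t=0,i=4, bit21=1)
  nb #.#..: next=.  (t=1,i=6, bit20=0)
  nb #..##: next=.  (t=0,i=15, bit19=0)
  nb #..#.: next=#  (t=0,i=1, bit18=1)
  nb #...#: next=#  (t=2,i=6, bit17=1)
  nb #....: next=#  (t=1,i=8, bit16=1)
  nb .####: next=.  (t=0,i=9, bit15=0)
  nb .###.: next=#  (t=0,i=22, bit14=1)
  nb .##.#: next=.  (t=0,i=17, bit13=0)
  nb .##..: next=#  (t=1,i=19, bit12=1)
  nb .#.##: next=.  (t=0,i=7, bit11=0)
  nb .#.#.: next=.  (t=0,i=3, bit10=0)
  nb .#..#: next=.  (t=2,i=1, bit9=0)
  nb .#...: next=.  (t=1,i=7, bit8=0)
  nb ..###: next=#  (t=2,i=8, bit7=1)
  nb ..##.: next=.  (t=0,i=16, bit6=0)
  nb ..#.#: next=#  (t=0,i=2, bit5=1)
  nb ..#..: next=.  (t=1,i=13, bit4=0)
  nb ...##: next=#  (t=1,i=17, bit3=1)
  nb ...#.: next=.  (t=1,i=12, bit2=0)
  nb ....#: next=.  (t=1,i=11, bit1=0)
  nb .....: next=#  (t=1,i=9, bit0=1)
  bits 00111100001001110101000010101001 = 1009209513

1009209513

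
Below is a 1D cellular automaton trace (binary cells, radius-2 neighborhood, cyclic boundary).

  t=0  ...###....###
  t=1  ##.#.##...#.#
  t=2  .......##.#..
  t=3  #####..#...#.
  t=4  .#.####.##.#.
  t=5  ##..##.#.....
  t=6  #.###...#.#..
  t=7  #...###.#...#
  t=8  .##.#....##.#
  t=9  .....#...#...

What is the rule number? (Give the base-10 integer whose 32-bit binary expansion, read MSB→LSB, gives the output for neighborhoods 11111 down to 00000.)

  #####|.  b31=0 t=3,i=2
  ####.|#  b30=1 t=3,i=3
  ###.#|.  b29=0 t=1,i=1
  ###..|#  b28=1 t=0,i=5
  ##.##|#  b27=1 t=4,i=7
  ##.#.|.  b26=0 t=1,i=2
  ##..#|#  b25=1 t=3,i=5
  ##...|#  b24=1 t=0,i=0
  #.###|.  b23=0 t=1,i=12
  #.##.|.  b22=0 t=1,i=5
  #.#.#|.  b21=0 t=1,i=3
  #.#..|.  b20=0 t=2,i=10
  #..##|#  b19=1 t=5,i=3
  #..#.|#  b18=1 t=3,i=6
  #...#|#  b17=1 t=0,i=1
  #....|.  b16=0 t=0,i=7
  .####|#  b15=1 t=3,i=1
  .###.|.  b14=0 t=0,i=4
  .##.#|.  b13=0 t=2,i=8
  .##..|.  b12=0 t=1,i=6
  .#.##|.  b11=0 t=1,i=4
  .#.#.|.  b10=0 t=6,i=9
  .#..#|.  b9=0 t=4,i=12
  .#...|#  b8=1 t=2,i=11
  ..###|#  b7=1 t=0,i=3
  ..##.|#  b6=1 t=2,i=7
  ..#.#|#  b5=1 t=1,i=10
  ..#..|.  b4=0 t=3,i=7
  ...##|.  b3=0 t=0,i=2
  ...#.|.  b2=0 t=1,i=9
  ....#|.  b1=0 t=0,i=8
  .....|#  b0=1 t=2,i=0
  bits 01011011000011101000000111100001 = 1527677409

1527677409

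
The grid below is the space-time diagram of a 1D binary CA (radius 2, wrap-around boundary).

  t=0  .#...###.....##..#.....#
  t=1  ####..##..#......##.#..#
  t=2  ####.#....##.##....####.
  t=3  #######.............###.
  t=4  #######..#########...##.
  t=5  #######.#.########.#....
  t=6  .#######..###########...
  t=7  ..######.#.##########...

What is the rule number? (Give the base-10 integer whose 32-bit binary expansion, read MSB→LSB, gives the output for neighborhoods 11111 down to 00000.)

  #####|#  b31=1 t=1,i=1
  ####.|#  b30=1 t=1,i=2
  ###.#|#  b29=1 t=2,i=3
  ###..|#  b28=1 t=0,i=7
  ##.##|.  b27=0 t=2,i=12
  ##.#.|#  b26=1 t=1,i=19
  ##..#|.  b25=0 t=0,i=15
  ##...|.  b24=0 t=0,i=8
  #.###|#  b23=1 t=2,i=0
  #.##.|.  b22=0 t=2,i=13
  #.#.#|.  b21=0 t=5,i=8
  #.#..|#  b20=1 t=0,i=1
  #..##|#  b19=1 t=1,i=5
  #..#.|.  b18=0 t=0,i=16
  #...#|#  b17=1 t=0,i=3
  #....|.  b16=0 t=0,i=9
  .####|#  b15=1 t=1,i=0
  .###.|#  b14=1 t=0,i=6
  .##.#|.  b13=0 t=1,i=18
  .##..|.  b12=0 t=0,i=14
  .#.##|.  b11=0 t=5,i=9
  .#.#.|#  b10=1 t=0,i=0
  .#..#|#  b9=1 t=1,i=21
  .#...|#  b8=1 t=0,i=2
  ..###|.  b7=0 t=0,i=5
  ..##.|.  b6=0 t=0,i=13
  ..#.#|#  b5=1 t=0,i=23
  ..#..|#  b4=1 t=0,i=17
  ...##|.  b3=0 t=0,i=4
  ...#.|.  b2=0 t=0,i=22
  ....#|.  b1=0 t=0,i=11
  .....|#  b0=1 t=0,i=10
  bits 11110100100110101100011100110001 = 4103784241

4103784241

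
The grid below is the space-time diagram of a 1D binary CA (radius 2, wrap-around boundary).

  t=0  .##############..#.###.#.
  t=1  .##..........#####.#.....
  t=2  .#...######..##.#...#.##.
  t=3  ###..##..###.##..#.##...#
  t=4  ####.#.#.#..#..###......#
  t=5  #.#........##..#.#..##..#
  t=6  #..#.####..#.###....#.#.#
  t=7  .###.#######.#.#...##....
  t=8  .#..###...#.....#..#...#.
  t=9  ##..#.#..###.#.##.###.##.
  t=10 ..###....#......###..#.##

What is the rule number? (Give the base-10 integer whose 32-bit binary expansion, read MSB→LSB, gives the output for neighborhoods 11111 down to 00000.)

1518641653

  nb #####: next=.  (t=0,i=3, bit31=0)
  nb ####.: next=#  (t=0,i=13, bit30=1)
  nb ###.#: next=.  (t=0,i=21, bit29=0)
  nb ###..: next=#  (t=0,i=14, bit28=1)
  nb ##.##: next=#  (t=3,i=12, bit27=1)
  nb ##.#.: next=.  (t=0,i=22, bit26=0)
  nb ##..#: next=#  (t=0,i=15, bit25=1)
  nb ##...: next=.  (t=1,i=3, bit24=0)
  nb #.###: next=#  (t=0,i=19, bit23=1)
  nb #.##.: next=.  (t=2,i=22, bit22=0)
  nb #.#.#: next=.  (t=4,i=5, bit21=0)
  nb #.#..: next=.  (t=0,i=23, bit20=0)
  nb #..##: next=.  (t=0,i=0, bit19=0)
  nb #..#.: next=#  (t=0,i=16, bit18=1)
  nb #...#: next=.  (t=2,i=3, bit17=0)
  nb #....: next=.  (t=1,i=4, bit16=0)
  nb .####: next=#  (t=0,i=2, bit15=1)
  nb .###.: next=.  (t=0,i=20, bit14=0)
  nb .##.#: next=#  (t=2,i=14, bit13=1)
  nb .##..: next=.  (t=1,i=2, bit12=0)
  nb .#.##: next=.  (t=0,i=18, bit11=0)
  nb .#.#.: next=.  (t=4,i=6, bit10=0)
  nb .#..#: next=.  (t=0,i=24, bit9=0)
  nb .#...: next=#  (t=1,i=20, bit8=1)
  nb ..###: next=#  (t=0,i=1, bit7=1)
  nb ..##.: next=#  (t=1,i=1, bit6=1)
  nb ..#.#: next=#  (t=0,i=17, bit5=1)
  nb ..#..: next=#  (t=2,i=1, bit4=1)
  nb ...##: next=.  (t=1,i=0, bit3=0)
  nb ...#.: next=#  (t=2,i=19, bit2=1)
  nb ....#: next=.  (t=1,i=11, bit1=0)
  nb .....: next=#  (t=1,i=5, bit0=1)
  bits 01011010100001001010000111110101 = 1518641653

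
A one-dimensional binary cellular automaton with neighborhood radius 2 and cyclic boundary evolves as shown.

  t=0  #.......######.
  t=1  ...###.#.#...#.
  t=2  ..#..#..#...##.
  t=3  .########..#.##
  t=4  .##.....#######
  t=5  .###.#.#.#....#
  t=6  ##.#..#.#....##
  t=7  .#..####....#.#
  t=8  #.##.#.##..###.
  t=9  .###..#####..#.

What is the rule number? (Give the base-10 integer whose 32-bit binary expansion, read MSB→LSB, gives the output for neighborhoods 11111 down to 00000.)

869056061

  ##### -> .   bit 31 = 0  t=0,i=10
  ####. -> .   bit 30 = 0  t=0,i=12
  ###.# -> #   bit 29 = 1  t=0,i=13
  ###.. -> #   bit 28 = 1  t=3,i=8
  ##.## -> .   bit 27 = 0  t=3,i=0
  ##.#. -> .   bit 26 = 0  t=0,i=14
  ##..# -> #   bit 25 = 1  t=3,i=9
  ##... -> #   bit 24 = 1  t=2,i=14
  #.### -> #   bit 23 = 1  t=3,i=1
  #.##. -> #   bit 22 = 1  t=3,i=13
  #.#.# -> .   bit 21 = 0  t=1,i=7
  #.#.. -> .   bit 20 = 0  t=0,i=0
  #..## -> #   bit 19 = 1  t=7,i=3
  #..#. -> #   bit 18 = 1  t=2,i=4
  #...# -> .   bit 17 = 0  t=1,i=11
  #.... -> .   bit 16 = 0  t=0,i=2
  .#### -> #   bit 15 = 1  t=0,i=9
  .###. -> .   bit 14 = 0  t=1,i=4
  .##.# -> #   bit 13 = 1  t=3,i=14
  .##.. -> #   bit 12 = 1  t=2,i=13
  .#.## -> #   bit 11 = 1  t=3,i=12
  .#.#. -> #   bit 10 = 1  t=1,i=8
  .#..# -> #   bit 9 = 1  t=2,i=3
  .#... -> .   bit 8 = 0  t=0,i=1
  ..### -> .   bit 7 = 0  t=0,i=8
  ..##. -> .   bit 6 = 0  t=2,i=12
  ..#.# -> #   bit 5 = 1  t=3,i=11
  ..#.. -> #   bit 4 = 1  t=1,i=13
  ...## -> #   bit 3 = 1  t=0,i=7
  ...#. -> #   bit 2 = 1  t=1,i=12
  ....# -> .   bit 1 = 0  t=0,i=6
  ..... -> #   bit 0 = 1  t=0,i=3
  bits 00110011110011001011111000111101 = 869056061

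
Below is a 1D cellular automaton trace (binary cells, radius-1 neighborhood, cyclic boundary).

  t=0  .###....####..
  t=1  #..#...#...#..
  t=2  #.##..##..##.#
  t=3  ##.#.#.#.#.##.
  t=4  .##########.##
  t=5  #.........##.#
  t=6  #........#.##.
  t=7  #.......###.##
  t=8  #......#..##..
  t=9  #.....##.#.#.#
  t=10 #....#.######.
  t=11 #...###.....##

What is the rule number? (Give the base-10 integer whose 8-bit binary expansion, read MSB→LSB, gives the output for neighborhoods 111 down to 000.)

102

  ### -> .   bit 7 = 0  t=0,i=2
  ##. -> #   bit 6 = 1  t=0,i=3
  #.# -> #   bit 5 = 1  t=2,i=1
  #.. -> .   bit 4 = 0  t=0,i=4
  .## -> .   bit 3 = 0  t=0,i=1
  .#. -> #   bit 2 = 1  t=1,i=0
  ..# -> #   bit 1 = 1  t=0,i=0
  ... -> .   bit 0 = 0  t=0,i=5
  bits 01100110 = 102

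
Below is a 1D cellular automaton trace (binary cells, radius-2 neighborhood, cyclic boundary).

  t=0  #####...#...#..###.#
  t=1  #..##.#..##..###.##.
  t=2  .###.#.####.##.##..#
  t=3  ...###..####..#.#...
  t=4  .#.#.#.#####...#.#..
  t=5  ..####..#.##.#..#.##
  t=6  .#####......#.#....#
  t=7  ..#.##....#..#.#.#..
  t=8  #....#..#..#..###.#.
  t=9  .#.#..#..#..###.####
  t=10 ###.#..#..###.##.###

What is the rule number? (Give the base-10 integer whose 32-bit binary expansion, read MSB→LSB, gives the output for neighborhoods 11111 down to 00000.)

2083166146

  nb #####: next=.  (t=0,i=1, bit31=0)
  nb ####.: next=#  (t=0,i=3, bit30=1)
  nb ###.#: next=#  (t=0,i=17, bit29=1)
  nb ###..: next=#  (t=0,i=4, bit28=1)
  nb ##.##: next=#  (t=0,i=18, bit27=1)
  nb ##.#.: next=#  (t=1,i=5, bit26=1)
  nb ##..#: next=.  (t=1,i=11, bit25=0)
  nb ##...: next=.  (t=0,i=5, bit24=0)
  nb #.###: next=.  (t=0,i=19, bit23=0)
  nb #.##.: next=.  (t=1,i=17, bit22=0)
  nb #.#.#: next=#  (t=2,i=5, bit21=1)
  nb #.#..: next=.  (t=1,i=0, bit20=0)
  nb #..##: next=#  (t=0,i=14, bit19=1)
  nb #..#.: next=.  (t=2,i=18, bit18=0)
  nb #...#: next=#  (t=0,i=6, bit17=1)
  nb #....: next=.  (t=3,i=18, bit16=0)
  nb .####: next=#  (t=0,i=0, bit15=1)
  nb .###.: next=.  (t=0,i=16, bit14=0)
  nb .##.#: next=.  (t=1,i=4, bit13=0)
  nb .##..: next=#  (t=1,i=10, bit12=1)
  nb .#.##: next=.  (t=2,i=0, bit11=0)
  nb .#.#.: next=#  (t=3,i=15, bit10=1)
  nb .#..#: next=#  (t=0,i=13, bit9=1)
  nb .#...: next=#  (t=0,i=9, bit8=1)
  nb ..###: next=#  (t=0,i=15, bit7=1)
  nb ..##.: next=#  (t=1,i=3, bit6=1)
  nb ..#.#: next=.  (t=2,i=19, bit5=0)
  nb ..#..: next=.  (t=0,i=8, bit4=0)
  nb ...##: next=.  (t=3,i=2, bit3=0)
  nb ...#.: next=.  (t=0,i=7, bit2=0)
  nb ....#: next=#  (t=3,i=1, bit1=1)
  nb .....: next=.  (t=3,i=0, bit0=0)
  bits 01111100001010101001011111000010 = 2083166146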